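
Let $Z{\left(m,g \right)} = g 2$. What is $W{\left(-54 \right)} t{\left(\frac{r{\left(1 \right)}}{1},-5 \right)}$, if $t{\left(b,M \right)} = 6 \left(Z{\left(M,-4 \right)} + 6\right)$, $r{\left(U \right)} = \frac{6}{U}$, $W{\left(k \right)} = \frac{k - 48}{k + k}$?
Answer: $- \frac{34}{3} \approx -11.333$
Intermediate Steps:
$W{\left(k \right)} = \frac{-48 + k}{2 k}$
$Z{\left(m,g \right)} = 2 g$
$t{\left(b,M \right)} = -12$ ($t{\left(b,M \right)} = 6 \left(2 \left(-4\right) + 6\right) = 6 \left(-8 + 6\right) = 6 \left(-2\right) = -12$)
$W{\left(-54 \right)} t{\left(\frac{r{\left(1 \right)}}{1},-5 \right)} = \frac{-48 - 54}{2 \left(-54\right)} \left(-12\right) = \frac{1}{2} \left(- \frac{1}{54}\right) \left(-102\right) \left(-12\right) = \frac{17}{18} \left(-12\right) = - \frac{34}{3}$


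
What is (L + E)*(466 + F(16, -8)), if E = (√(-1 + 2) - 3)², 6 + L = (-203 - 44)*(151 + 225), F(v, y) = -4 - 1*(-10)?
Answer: -43836528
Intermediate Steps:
F(v, y) = 6 (F(v, y) = -4 + 10 = 6)
L = -92878 (L = -6 + (-203 - 44)*(151 + 225) = -6 - 247*376 = -6 - 92872 = -92878)
E = 4 (E = (√1 - 3)² = (1 - 3)² = (-2)² = 4)
(L + E)*(466 + F(16, -8)) = (-92878 + 4)*(466 + 6) = -92874*472 = -43836528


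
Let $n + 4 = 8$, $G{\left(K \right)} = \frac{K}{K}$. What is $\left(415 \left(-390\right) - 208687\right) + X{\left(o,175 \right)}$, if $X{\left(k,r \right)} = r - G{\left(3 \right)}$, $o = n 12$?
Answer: $-370363$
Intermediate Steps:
$G{\left(K \right)} = 1$
$n = 4$ ($n = -4 + 8 = 4$)
$o = 48$ ($o = 4 \cdot 12 = 48$)
$X{\left(k,r \right)} = -1 + r$ ($X{\left(k,r \right)} = r - 1 = -1 + r$)
$\left(415 \left(-390\right) - 208687\right) + X{\left(o,175 \right)} = \left(415 \left(-390\right) - 208687\right) + \left(-1 + 175\right) = \left(-161850 - 208687\right) + 174 = -370537 + 174 = -370363$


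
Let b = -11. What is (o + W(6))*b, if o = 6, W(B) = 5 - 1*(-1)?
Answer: -132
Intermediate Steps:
W(B) = 6 (W(B) = 5 + 1 = 6)
(o + W(6))*b = (6 + 6)*(-11) = 12*(-11) = -132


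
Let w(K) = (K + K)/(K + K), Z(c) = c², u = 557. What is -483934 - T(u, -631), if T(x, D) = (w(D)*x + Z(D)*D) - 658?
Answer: 250755758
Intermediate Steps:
w(K) = 1 (w(K) = (2*K)/((2*K)) = (2*K)*(1/(2*K)) = 1)
T(x, D) = -658 + x + D³ (T(x, D) = (1*x + D²*D) - 658 = (x + D³) - 658 = -658 + x + D³)
-483934 - T(u, -631) = -483934 - (-658 + 557 + (-631)³) = -483934 - (-658 + 557 - 251239591) = -483934 - 1*(-251239692) = -483934 + 251239692 = 250755758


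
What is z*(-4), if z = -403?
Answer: 1612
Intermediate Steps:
z*(-4) = -403*(-4) = 1612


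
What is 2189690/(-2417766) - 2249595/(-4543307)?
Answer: -2254719800030/5492326596081 ≈ -0.41052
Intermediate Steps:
2189690/(-2417766) - 2249595/(-4543307) = 2189690*(-1/2417766) - 2249595*(-1/4543307) = -1094845/1208883 + 2249595/4543307 = -2254719800030/5492326596081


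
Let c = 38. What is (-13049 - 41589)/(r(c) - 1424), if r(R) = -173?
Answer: 54638/1597 ≈ 34.213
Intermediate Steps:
(-13049 - 41589)/(r(c) - 1424) = (-13049 - 41589)/(-173 - 1424) = -54638/(-1597) = -54638*(-1/1597) = 54638/1597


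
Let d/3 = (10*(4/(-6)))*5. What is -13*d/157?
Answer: 1300/157 ≈ 8.2803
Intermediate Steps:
d = -100 (d = 3*((10*(4/(-6)))*5) = 3*((10*(4*(-⅙)))*5) = 3*((10*(-⅔))*5) = 3*(-20/3*5) = 3*(-100/3) = -100)
-13*d/157 = -(-1300)/157 = -13*(-100/157) = 1300/157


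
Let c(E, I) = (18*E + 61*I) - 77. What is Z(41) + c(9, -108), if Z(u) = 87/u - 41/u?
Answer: -266577/41 ≈ -6501.9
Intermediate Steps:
c(E, I) = -77 + 18*E + 61*I
Z(u) = 46/u
Z(41) + c(9, -108) = 46/41 + (-77 + 18*9 + 61*(-108)) = 46*(1/41) + (-77 + 162 - 6588) = 46/41 - 6503 = -266577/41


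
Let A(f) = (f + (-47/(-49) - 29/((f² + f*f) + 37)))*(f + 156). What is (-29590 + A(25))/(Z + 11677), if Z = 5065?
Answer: -1569982787/1055800746 ≈ -1.4870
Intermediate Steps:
A(f) = (156 + f)*(47/49 + f - 29/(37 + 2*f²)) (A(f) = (f + (-47*(-1/49) - 29/((f² + f²) + 37)))*(156 + f) = (f + (47/49 - 29/(2*f² + 37)))*(156 + f) = (f + (47/49 - 29/(37 + 2*f²)))*(156 + f) = (47/49 + f - 29/(37 + 2*f²))*(156 + f) = (156 + f)*(47/49 + f - 29/(37 + 2*f²)))
(-29590 + A(25))/(Z + 11677) = (-29590 + (49608 + 98*25⁴ + 15382*25³ + 16477*25² + 283146*25)/(49*(37 + 2*25²)))/(5065 + 11677) = (-29590 + (49608 + 98*390625 + 15382*15625 + 16477*625 + 7078650)/(49*(37 + 2*625)))/16742 = (-29590 + (49608 + 38281250 + 240343750 + 10298125 + 7078650)/(49*(37 + 1250)))*(1/16742) = (-29590 + (1/49)*296051383/1287)*(1/16742) = (-29590 + (1/49)*(1/1287)*296051383)*(1/16742) = (-29590 + 296051383/63063)*(1/16742) = -1569982787/63063*1/16742 = -1569982787/1055800746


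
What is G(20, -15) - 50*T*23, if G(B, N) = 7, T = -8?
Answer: 9207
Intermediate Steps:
G(20, -15) - 50*T*23 = 7 - (-400)*23 = 7 - 50*(-184) = 7 + 9200 = 9207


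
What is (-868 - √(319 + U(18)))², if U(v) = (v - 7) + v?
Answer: 753772 + 3472*√87 ≈ 7.8616e+5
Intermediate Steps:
U(v) = -7 + 2*v (U(v) = (-7 + v) + v = -7 + 2*v)
(-868 - √(319 + U(18)))² = (-868 - √(319 + (-7 + 2*18)))² = (-868 - √(319 + (-7 + 36)))² = (-868 - √(319 + 29))² = (-868 - √348)² = (-868 - 2*√87)²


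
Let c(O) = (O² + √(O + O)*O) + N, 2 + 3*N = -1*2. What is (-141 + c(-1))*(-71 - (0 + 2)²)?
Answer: 10600 + 75*I*√2 ≈ 10600.0 + 106.07*I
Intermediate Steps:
N = -4/3 (N = -⅔ + (-1*2)/3 = -⅔ + (⅓)*(-2) = -⅔ - ⅔ = -4/3 ≈ -1.3333)
c(O) = -4/3 + O² + √2*O^(3/2) (c(O) = (O² + √(O + O)*O) - 4/3 = (O² + √(2*O)*O) - 4/3 = (O² + (√2*√O)*O) - 4/3 = (O² + √2*O^(3/2)) - 4/3 = -4/3 + O² + √2*O^(3/2))
(-141 + c(-1))*(-71 - (0 + 2)²) = (-141 + (-4/3 + (-1)² + √2*(-1)^(3/2)))*(-71 - (0 + 2)²) = (-141 + (-4/3 + 1 + √2*(-I)))*(-71 - 1*2²) = (-141 + (-4/3 + 1 - I*√2))*(-71 - 1*4) = (-141 + (-⅓ - I*√2))*(-71 - 4) = (-424/3 - I*√2)*(-75) = 10600 + 75*I*√2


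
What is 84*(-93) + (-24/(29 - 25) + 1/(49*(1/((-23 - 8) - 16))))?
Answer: -383129/49 ≈ -7819.0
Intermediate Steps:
84*(-93) + (-24/(29 - 25) + 1/(49*(1/((-23 - 8) - 16)))) = -7812 + (-24/4 + 1/(49*(1/(-31 - 16)))) = -7812 + (-24*1/4 + 1/(49*(1/(-47)))) = -7812 + (-6 + 1/(49*(-1/47))) = -7812 + (-6 + (1/49)*(-47)) = -7812 + (-6 - 47/49) = -7812 - 341/49 = -383129/49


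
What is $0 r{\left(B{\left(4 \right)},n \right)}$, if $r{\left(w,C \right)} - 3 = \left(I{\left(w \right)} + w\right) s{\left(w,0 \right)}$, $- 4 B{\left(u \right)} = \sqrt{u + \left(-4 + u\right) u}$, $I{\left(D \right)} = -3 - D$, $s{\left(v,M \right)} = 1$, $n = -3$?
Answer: $0$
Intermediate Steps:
$B{\left(u \right)} = - \frac{\sqrt{u + u \left(-4 + u\right)}}{4}$ ($B{\left(u \right)} = - \frac{\sqrt{u + \left(-4 + u\right) u}}{4} = - \frac{\sqrt{u + u \left(-4 + u\right)}}{4}$)
$r{\left(w,C \right)} = 0$ ($r{\left(w,C \right)} = 3 + \left(\left(-3 - w\right) + w\right) 1 = 3 - 3 = 0$)
$0 r{\left(B{\left(4 \right)},n \right)} = 0 \cdot 0 = 0$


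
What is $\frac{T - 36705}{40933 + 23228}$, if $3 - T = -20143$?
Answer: $- \frac{16559}{64161} \approx -0.25809$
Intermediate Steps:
$T = 20146$ ($T = 3 - -20143 = 3 + 20143 = 20146$)
$\frac{T - 36705}{40933 + 23228} = \frac{20146 - 36705}{40933 + 23228} = - \frac{16559}{64161}$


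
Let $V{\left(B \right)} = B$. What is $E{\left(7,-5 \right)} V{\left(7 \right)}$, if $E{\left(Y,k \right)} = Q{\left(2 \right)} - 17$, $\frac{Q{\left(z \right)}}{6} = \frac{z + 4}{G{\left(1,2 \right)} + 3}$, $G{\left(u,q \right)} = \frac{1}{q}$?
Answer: $-47$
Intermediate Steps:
$Q{\left(z \right)} = \frac{48}{7} + \frac{12 z}{7}$ ($Q{\left(z \right)} = 6 \frac{z + 4}{\frac{1}{2} + 3} = 6 \frac{4 + z}{\frac{1}{2} + 3} = 6 \frac{4 + z}{\frac{7}{2}} = 6 \left(4 + z\right) \frac{2}{7} = 6 \left(\frac{8}{7} + \frac{2 z}{7}\right) = \frac{48}{7} + \frac{12 z}{7}$)
$E{\left(Y,k \right)} = - \frac{47}{7}$ ($E{\left(Y,k \right)} = \left(\frac{48}{7} + \frac{12}{7} \cdot 2\right) - 17 = \left(\frac{48}{7} + \frac{24}{7}\right) - 17 = \frac{72}{7} - 17 = - \frac{47}{7}$)
$E{\left(7,-5 \right)} V{\left(7 \right)} = \left(- \frac{47}{7}\right) 7 = -47$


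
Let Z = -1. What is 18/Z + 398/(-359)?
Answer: -6860/359 ≈ -19.109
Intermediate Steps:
18/Z + 398/(-359) = 18/(-1) + 398/(-359) = 18*(-1) + 398*(-1/359) = -18 - 398/359 = -6860/359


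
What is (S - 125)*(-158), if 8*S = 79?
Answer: 72759/4 ≈ 18190.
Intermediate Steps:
S = 79/8 (S = (⅛)*79 = 79/8 ≈ 9.8750)
(S - 125)*(-158) = (79/8 - 125)*(-158) = -921/8*(-158) = 72759/4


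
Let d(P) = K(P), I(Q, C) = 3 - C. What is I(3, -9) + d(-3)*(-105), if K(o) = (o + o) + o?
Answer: 957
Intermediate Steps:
K(o) = 3*o (K(o) = 2*o + o = 3*o)
d(P) = 3*P
I(3, -9) + d(-3)*(-105) = (3 - 1*(-9)) + (3*(-3))*(-105) = (3 + 9) - 9*(-105) = 12 + 945 = 957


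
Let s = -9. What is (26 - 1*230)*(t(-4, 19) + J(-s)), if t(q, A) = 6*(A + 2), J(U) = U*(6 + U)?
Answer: -53244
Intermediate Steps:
t(q, A) = 12 + 6*A (t(q, A) = 6*(2 + A) = 12 + 6*A)
(26 - 1*230)*(t(-4, 19) + J(-s)) = (26 - 1*230)*((12 + 6*19) + (-1*(-9))*(6 - 1*(-9))) = (26 - 230)*((12 + 114) + 9*(6 + 9)) = -204*(126 + 9*15) = -204*(126 + 135) = -204*261 = -53244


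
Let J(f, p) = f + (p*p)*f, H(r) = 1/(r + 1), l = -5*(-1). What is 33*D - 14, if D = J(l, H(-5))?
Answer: 2581/16 ≈ 161.31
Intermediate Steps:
l = 5
H(r) = 1/(1 + r)
J(f, p) = f + f*p² (J(f, p) = f + p²*f = f + f*p²)
D = 85/16 (D = 5*(1 + (1/(1 - 5))²) = 5*(1 + (1/(-4))²) = 5*(1 + (-¼)²) = 5*(1 + 1/16) = 5*(17/16) = 85/16 ≈ 5.3125)
33*D - 14 = 33*(85/16) - 14 = 2805/16 - 14 = 2581/16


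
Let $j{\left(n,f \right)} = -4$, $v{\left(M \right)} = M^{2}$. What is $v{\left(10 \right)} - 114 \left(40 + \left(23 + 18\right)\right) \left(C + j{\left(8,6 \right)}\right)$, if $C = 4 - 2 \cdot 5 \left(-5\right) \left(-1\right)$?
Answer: $461800$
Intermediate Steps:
$C = -46$ ($C = 4 - 2 \left(\left(-25\right) \left(-1\right)\right) = 4 - 50 = -46$)
$v{\left(10 \right)} - 114 \left(40 + \left(23 + 18\right)\right) \left(C + j{\left(8,6 \right)}\right) = 10^{2} - 114 \left(40 + \left(23 + 18\right)\right) \left(-46 - 4\right) = 100 - 114 \left(40 + 41\right) \left(-50\right) = 100 - 114 \cdot 81 \left(-50\right) = 100 - -461700 = 100 + 461700 = 461800$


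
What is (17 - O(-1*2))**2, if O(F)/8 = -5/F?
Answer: 9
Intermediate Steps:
O(F) = -40/F (O(F) = 8*(-5/F) = -40/F)
(17 - O(-1*2))**2 = (17 - (-40)/((-1*2)))**2 = (17 - (-40)/(-2))**2 = (17 - (-40)*(-1)/2)**2 = (17 - 1*20)**2 = (17 - 20)**2 = (-3)**2 = 9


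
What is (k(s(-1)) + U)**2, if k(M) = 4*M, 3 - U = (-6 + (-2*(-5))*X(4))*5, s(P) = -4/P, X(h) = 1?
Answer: 1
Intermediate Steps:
U = -17 (U = 3 - (-6 - 2*(-5)*1)*5 = 3 - (-6 + 10*1)*5 = 3 - (-6 + 10)*5 = 3 - 4*5 = 3 - 1*20 = 3 - 20 = -17)
(k(s(-1)) + U)**2 = (4*(-4/(-1)) - 17)**2 = (4*(-4*(-1)) - 17)**2 = (4*4 - 17)**2 = (16 - 17)**2 = (-1)**2 = 1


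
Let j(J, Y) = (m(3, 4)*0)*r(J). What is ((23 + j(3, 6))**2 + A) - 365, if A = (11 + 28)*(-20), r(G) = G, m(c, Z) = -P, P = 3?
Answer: -616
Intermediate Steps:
m(c, Z) = -3 (m(c, Z) = -1*3 = -3)
A = -780 (A = 39*(-20) = -780)
j(J, Y) = 0 (j(J, Y) = (-3*0)*J = 0*J = 0)
((23 + j(3, 6))**2 + A) - 365 = ((23 + 0)**2 - 780) - 365 = (23**2 - 780) - 365 = (529 - 780) - 365 = -251 - 365 = -616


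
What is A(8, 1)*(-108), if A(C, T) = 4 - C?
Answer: 432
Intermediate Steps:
A(8, 1)*(-108) = (4 - 1*8)*(-108) = (4 - 8)*(-108) = -4*(-108) = 432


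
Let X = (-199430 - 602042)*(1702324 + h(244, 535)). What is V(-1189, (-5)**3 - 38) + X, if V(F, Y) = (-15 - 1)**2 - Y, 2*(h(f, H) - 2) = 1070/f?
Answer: -83226471227513/61 ≈ -1.3644e+12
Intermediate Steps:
h(f, H) = 2 + 535/f (h(f, H) = 2 + (1070/f)/2 = 2 + 535/f)
V(F, Y) = 256 - Y (V(F, Y) = (-16)**2 - Y = 256 - Y)
X = -83226471253072/61 (X = (-199430 - 602042)*(1702324 + (2 + 535/244)) = -801472*(1702324 + (2 + 535*(1/244))) = -801472*(1702324 + (2 + 535/244)) = -801472*(1702324 + 1023/244) = -801472*415368079/244 = -83226471253072/61 ≈ -1.3644e+12)
V(-1189, (-5)**3 - 38) + X = (256 - ((-5)**3 - 38)) - 83226471253072/61 = (256 - (-125 - 38)) - 83226471253072/61 = (256 - 1*(-163)) - 83226471253072/61 = (256 + 163) - 83226471253072/61 = 419 - 83226471253072/61 = -83226471227513/61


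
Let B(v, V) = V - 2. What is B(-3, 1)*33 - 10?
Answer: -43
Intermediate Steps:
B(v, V) = -2 + V
B(-3, 1)*33 - 10 = (-2 + 1)*33 - 10 = -1*33 - 10 = -33 - 10 = -43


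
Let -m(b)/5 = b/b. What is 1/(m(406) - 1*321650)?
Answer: -1/321655 ≈ -3.1089e-6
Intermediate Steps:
m(b) = -5 (m(b) = -5*b/b = -5*1 = -5)
1/(m(406) - 1*321650) = 1/(-5 - 1*321650) = 1/(-5 - 321650) = 1/(-321655) = -1/321655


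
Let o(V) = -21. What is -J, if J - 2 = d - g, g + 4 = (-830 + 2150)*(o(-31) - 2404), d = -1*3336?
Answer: -3197670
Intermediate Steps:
d = -3336
g = -3201004 (g = -4 + (-830 + 2150)*(-21 - 2404) = -4 + 1320*(-2425) = -4 - 3201000 = -3201004)
J = 3197670 (J = 2 + (-3336 - 1*(-3201004)) = 2 + (-3336 + 3201004) = 2 + 3197668 = 3197670)
-J = -1*3197670 = -3197670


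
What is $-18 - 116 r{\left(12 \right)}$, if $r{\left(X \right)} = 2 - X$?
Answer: $1142$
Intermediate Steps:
$-18 - 116 r{\left(12 \right)} = -18 - 116 \left(2 - 12\right) = -18 - -1160 = -18 + 1160 = 1142$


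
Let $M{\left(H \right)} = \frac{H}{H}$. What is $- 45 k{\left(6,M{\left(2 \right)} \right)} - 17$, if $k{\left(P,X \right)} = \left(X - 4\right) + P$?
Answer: $-152$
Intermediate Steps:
$M{\left(H \right)} = 1$
$k{\left(P,X \right)} = -4 + P + X$ ($k{\left(P,X \right)} = \left(-4 + X\right) + P = -4 + P + X$)
$- 45 k{\left(6,M{\left(2 \right)} \right)} - 17 = - 45 \left(-4 + 6 + 1\right) - 17 = \left(-45\right) 3 - 17 = -135 - 17 = -152$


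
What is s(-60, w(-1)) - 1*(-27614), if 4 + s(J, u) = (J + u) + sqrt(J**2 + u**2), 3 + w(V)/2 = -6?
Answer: 27532 + 6*sqrt(109) ≈ 27595.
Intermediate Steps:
w(V) = -18 (w(V) = -6 + 2*(-6) = -6 - 12 = -18)
s(J, u) = -4 + J + u + sqrt(J**2 + u**2) (s(J, u) = -4 + ((J + u) + sqrt(J**2 + u**2)) = -4 + (J + u + sqrt(J**2 + u**2)) = -4 + J + u + sqrt(J**2 + u**2))
s(-60, w(-1)) - 1*(-27614) = (-4 - 60 - 18 + sqrt((-60)**2 + (-18)**2)) - 1*(-27614) = (-4 - 60 - 18 + sqrt(3600 + 324)) + 27614 = (-4 - 60 - 18 + sqrt(3924)) + 27614 = (-4 - 60 - 18 + 6*sqrt(109)) + 27614 = (-82 + 6*sqrt(109)) + 27614 = 27532 + 6*sqrt(109)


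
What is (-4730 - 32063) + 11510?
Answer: -25283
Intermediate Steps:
(-4730 - 32063) + 11510 = -36793 + 11510 = -25283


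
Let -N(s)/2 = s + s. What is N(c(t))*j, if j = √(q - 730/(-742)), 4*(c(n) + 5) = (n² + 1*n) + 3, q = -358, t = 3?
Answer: 15*I*√5460007/371 ≈ 94.474*I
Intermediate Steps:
c(n) = -17/4 + n/4 + n²/4 (c(n) = -5 + ((n² + 1*n) + 3)/4 = -5 + ((n² + n) + 3)/4 = -5 + ((n + n²) + 3)/4 = -5 + (3 + n + n²)/4 = -5 + (¾ + n/4 + n²/4) = -17/4 + n/4 + n²/4)
N(s) = -4*s (N(s) = -2*(s + s) = -4*s)
j = 3*I*√5460007/371 (j = √(-358 - 730/(-742)) = √(-358 - 730*(-1)/742) = √(-358 - 1*(-365/371)) = √(-358 + 365/371) = √(-132453/371) = 3*I*√5460007/371 ≈ 18.895*I)
N(c(t))*j = (-4*(-17/4 + (¼)*3 + (¼)*3²))*(3*I*√5460007/371) = (-4*(-17/4 + ¾ + (¼)*9))*(3*I*√5460007/371) = (-4*(-17/4 + ¾ + 9/4))*(3*I*√5460007/371) = (-4*(-5/4))*(3*I*√5460007/371) = 5*(3*I*√5460007/371) = 15*I*√5460007/371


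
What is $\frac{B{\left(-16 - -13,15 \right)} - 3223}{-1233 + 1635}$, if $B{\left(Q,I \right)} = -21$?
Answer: $- \frac{1622}{201} \approx -8.0697$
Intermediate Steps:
$\frac{B{\left(-16 - -13,15 \right)} - 3223}{-1233 + 1635} = \frac{-21 - 3223}{-1233 + 1635} = - \frac{3244}{402} = \left(-3244\right) \frac{1}{402} = - \frac{1622}{201}$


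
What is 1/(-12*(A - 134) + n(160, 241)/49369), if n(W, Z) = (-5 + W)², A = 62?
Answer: 49369/42678841 ≈ 0.0011568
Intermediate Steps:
1/(-12*(A - 134) + n(160, 241)/49369) = 1/(-12*(62 - 134) + (-5 + 160)²/49369) = 1/(-12*(-72) + 155²*(1/49369)) = 1/(864 + 24025*(1/49369)) = 1/(864 + 24025/49369) = 1/(42678841/49369) = 49369/42678841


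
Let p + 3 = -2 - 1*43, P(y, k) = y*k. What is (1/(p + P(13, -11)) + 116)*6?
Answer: 132930/191 ≈ 695.97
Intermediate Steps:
P(y, k) = k*y
p = -48 (p = -3 + (-2 - 1*43) = -3 + (-2 - 43) = -3 - 45 = -48)
(1/(p + P(13, -11)) + 116)*6 = (1/(-48 - 11*13) + 116)*6 = (1/(-48 - 143) + 116)*6 = (1/(-191) + 116)*6 = (-1/191 + 116)*6 = (22155/191)*6 = 132930/191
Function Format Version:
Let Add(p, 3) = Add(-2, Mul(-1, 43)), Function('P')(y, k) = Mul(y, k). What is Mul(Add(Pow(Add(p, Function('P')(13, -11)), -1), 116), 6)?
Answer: Rational(132930, 191) ≈ 695.97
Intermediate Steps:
Function('P')(y, k) = Mul(k, y)
p = -48 (p = Add(-3, Add(-2, Mul(-1, 43))) = Add(-3, Add(-2, -43)) = Add(-3, -45) = -48)
Mul(Add(Pow(Add(p, Function('P')(13, -11)), -1), 116), 6) = Mul(Add(Pow(Add(-48, Mul(-11, 13)), -1), 116), 6) = Mul(Add(Pow(Add(-48, -143), -1), 116), 6) = Mul(Add(Pow(-191, -1), 116), 6) = Mul(Add(Rational(-1, 191), 116), 6) = Mul(Rational(22155, 191), 6) = Rational(132930, 191)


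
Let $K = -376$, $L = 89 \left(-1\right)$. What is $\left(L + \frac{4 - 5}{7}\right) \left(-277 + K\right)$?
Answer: $\frac{407472}{7} \approx 58210.0$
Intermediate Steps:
$L = -89$
$\left(L + \frac{4 - 5}{7}\right) \left(-277 + K\right) = \left(-89 + \frac{4 - 5}{7}\right) \left(-277 - 376\right) = \left(-89 + \frac{1}{7} \left(-1\right)\right) \left(-653\right) = \left(-89 - \frac{1}{7}\right) \left(-653\right) = \left(- \frac{624}{7}\right) \left(-653\right) = \frac{407472}{7}$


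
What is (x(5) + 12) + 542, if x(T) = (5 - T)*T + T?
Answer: 559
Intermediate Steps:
x(T) = T + T*(5 - T) (x(T) = T*(5 - T) + T = T + T*(5 - T))
(x(5) + 12) + 542 = (5*(6 - 1*5) + 12) + 542 = (5*(6 - 5) + 12) + 542 = (5*1 + 12) + 542 = (5 + 12) + 542 = 17 + 542 = 559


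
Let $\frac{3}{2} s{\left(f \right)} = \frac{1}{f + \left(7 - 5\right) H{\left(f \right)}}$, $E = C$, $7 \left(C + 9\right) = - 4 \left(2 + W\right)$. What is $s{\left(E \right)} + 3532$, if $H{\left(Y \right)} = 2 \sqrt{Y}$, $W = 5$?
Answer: $\frac{307282}{87} - \frac{8 i \sqrt{13}}{1131} \approx 3532.0 - 0.025503 i$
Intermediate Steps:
$C = -13$ ($C = -9 + \frac{\left(-4\right) \left(2 + 5\right)}{7} = -9 + \frac{\left(-4\right) 7}{7} = -9 + \frac{1}{7} \left(-28\right) = -9 - 4 = -13$)
$E = -13$
$s{\left(f \right)} = \frac{2}{3 \left(f + 4 \sqrt{f}\right)}$ ($s{\left(f \right)} = \frac{2}{3 \left(f + \left(7 - 5\right) 2 \sqrt{f}\right)} = \frac{2}{3 \left(f + 2 \cdot 2 \sqrt{f}\right)} = \frac{2}{3 \left(f + 4 \sqrt{f}\right)}$)
$s{\left(E \right)} + 3532 = \frac{2}{3 \left(-13 + 4 \sqrt{-13}\right)} + 3532 = \frac{2}{3 \left(-13 + 4 i \sqrt{13}\right)} + 3532 = 3532 + \frac{2}{3 \left(-13 + 4 i \sqrt{13}\right)}$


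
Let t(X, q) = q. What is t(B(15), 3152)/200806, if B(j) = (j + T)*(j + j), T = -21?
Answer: 1576/100403 ≈ 0.015697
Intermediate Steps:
B(j) = 2*j*(-21 + j) (B(j) = (j - 21)*(j + j) = (-21 + j)*(2*j) = 2*j*(-21 + j))
t(B(15), 3152)/200806 = 3152/200806 = 3152*(1/200806) = 1576/100403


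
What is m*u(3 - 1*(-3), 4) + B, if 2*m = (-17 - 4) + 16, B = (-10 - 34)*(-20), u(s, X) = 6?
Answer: 865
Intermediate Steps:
B = 880 (B = -44*(-20) = 880)
m = -5/2 (m = ((-17 - 4) + 16)/2 = (-21 + 16)/2 = (½)*(-5) = -5/2 ≈ -2.5000)
m*u(3 - 1*(-3), 4) + B = -5/2*6 + 880 = -15 + 880 = 865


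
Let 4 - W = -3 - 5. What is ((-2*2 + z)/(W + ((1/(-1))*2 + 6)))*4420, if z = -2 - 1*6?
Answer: -3315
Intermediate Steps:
W = 12 (W = 4 - (-3 - 5) = 4 - 1*(-8) = 4 + 8 = 12)
z = -8 (z = -2 - 6 = -8)
((-2*2 + z)/(W + ((1/(-1))*2 + 6)))*4420 = ((-2*2 - 8)/(12 + ((1/(-1))*2 + 6)))*4420 = ((-4 - 8)/(12 + ((1*(-1))*2 + 6)))*4420 = -12/(12 + (-1*2 + 6))*4420 = -12/(12 + (-2 + 6))*4420 = -12/(12 + 4)*4420 = -12/16*4420 = -12*1/16*4420 = -¾*4420 = -3315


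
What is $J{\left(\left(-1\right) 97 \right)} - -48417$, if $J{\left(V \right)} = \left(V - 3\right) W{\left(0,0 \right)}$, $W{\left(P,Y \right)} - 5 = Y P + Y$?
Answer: $47917$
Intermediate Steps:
$W{\left(P,Y \right)} = 5 + Y + P Y$ ($W{\left(P,Y \right)} = 5 + \left(Y P + Y\right) = 5 + \left(P Y + Y\right) = 5 + \left(Y + P Y\right) = 5 + Y + P Y$)
$J{\left(V \right)} = -15 + 5 V$ ($J{\left(V \right)} = \left(V - 3\right) \left(5 + 0 + 0 \cdot 0\right) = \left(-3 + V\right) \left(5 + 0 + 0\right) = \left(-3 + V\right) 5 = -15 + 5 V$)
$J{\left(\left(-1\right) 97 \right)} - -48417 = \left(-15 + 5 \left(\left(-1\right) 97\right)\right) - -48417 = \left(-15 + 5 \left(-97\right)\right) + 48417 = \left(-15 - 485\right) + 48417 = -500 + 48417 = 47917$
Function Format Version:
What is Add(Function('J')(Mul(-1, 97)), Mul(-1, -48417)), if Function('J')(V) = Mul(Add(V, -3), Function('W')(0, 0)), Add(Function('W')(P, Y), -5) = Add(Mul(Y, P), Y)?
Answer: 47917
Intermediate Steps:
Function('W')(P, Y) = Add(5, Y, Mul(P, Y)) (Function('W')(P, Y) = Add(5, Add(Mul(Y, P), Y)) = Add(5, Add(Mul(P, Y), Y)) = Add(5, Add(Y, Mul(P, Y))) = Add(5, Y, Mul(P, Y)))
Function('J')(V) = Add(-15, Mul(5, V)) (Function('J')(V) = Mul(Add(V, -3), Add(5, 0, Mul(0, 0))) = Mul(Add(-3, V), Add(5, 0, 0)) = Mul(Add(-3, V), 5) = Add(-15, Mul(5, V)))
Add(Function('J')(Mul(-1, 97)), Mul(-1, -48417)) = Add(Add(-15, Mul(5, Mul(-1, 97))), Mul(-1, -48417)) = Add(Add(-15, Mul(5, -97)), 48417) = Add(Add(-15, -485), 48417) = Add(-500, 48417) = 47917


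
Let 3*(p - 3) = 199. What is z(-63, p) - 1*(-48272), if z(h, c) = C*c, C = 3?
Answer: 48480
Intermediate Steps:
p = 208/3 (p = 3 + (⅓)*199 = 3 + 199/3 = 208/3 ≈ 69.333)
z(h, c) = 3*c
z(-63, p) - 1*(-48272) = 3*(208/3) - 1*(-48272) = 208 + 48272 = 48480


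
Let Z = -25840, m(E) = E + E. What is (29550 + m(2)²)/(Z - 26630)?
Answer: -14783/26235 ≈ -0.56348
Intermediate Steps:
m(E) = 2*E
(29550 + m(2)²)/(Z - 26630) = (29550 + (2*2)²)/(-25840 - 26630) = (29550 + 4²)/(-52470) = (29550 + 16)*(-1/52470) = 29566*(-1/52470) = -14783/26235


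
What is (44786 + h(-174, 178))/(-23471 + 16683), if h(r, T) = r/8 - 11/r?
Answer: -15577981/2362224 ≈ -6.5946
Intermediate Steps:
h(r, T) = -11/r + r/8 (h(r, T) = r*(⅛) - 11/r = r/8 - 11/r = -11/r + r/8)
(44786 + h(-174, 178))/(-23471 + 16683) = (44786 + (-11/(-174) + (⅛)*(-174)))/(-23471 + 16683) = (44786 + (-11*(-1/174) - 87/4))/(-6788) = (44786 + (11/174 - 87/4))*(-1/6788) = (44786 - 7547/348)*(-1/6788) = (15577981/348)*(-1/6788) = -15577981/2362224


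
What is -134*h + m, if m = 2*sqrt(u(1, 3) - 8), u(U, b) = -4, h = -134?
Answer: 17956 + 4*I*sqrt(3) ≈ 17956.0 + 6.9282*I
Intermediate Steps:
m = 4*I*sqrt(3) (m = 2*sqrt(-4 - 8) = 2*sqrt(-12) = 2*(2*I*sqrt(3)) = 4*I*sqrt(3) ≈ 6.9282*I)
-134*h + m = -134*(-134) + 4*I*sqrt(3) = 17956 + 4*I*sqrt(3)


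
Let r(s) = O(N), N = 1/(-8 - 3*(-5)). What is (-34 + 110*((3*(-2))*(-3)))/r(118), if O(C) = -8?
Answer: -973/4 ≈ -243.25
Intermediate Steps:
N = ⅐ (N = 1/(-8 + 15) = 1/7 = ⅐ ≈ 0.14286)
r(s) = -8
(-34 + 110*((3*(-2))*(-3)))/r(118) = (-34 + 110*((3*(-2))*(-3)))/(-8) = (-34 + 110*(-6*(-3)))*(-⅛) = (-34 + 110*18)*(-⅛) = (-34 + 1980)*(-⅛) = 1946*(-⅛) = -973/4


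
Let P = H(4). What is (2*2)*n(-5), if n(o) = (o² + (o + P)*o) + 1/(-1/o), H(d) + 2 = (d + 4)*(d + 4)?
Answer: -1020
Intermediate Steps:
H(d) = -2 + (4 + d)² (H(d) = -2 + (d + 4)*(d + 4) = -2 + (4 + d)*(4 + d) = -2 + (4 + d)²)
P = 62 (P = -2 + (4 + 4)² = -2 + 8² = -2 + 64 = 62)
n(o) = o² - o + o*(62 + o) (n(o) = (o² + (o + 62)*o) + 1/(-1/o) = (o² + (62 + o)*o) - o = (o² + o*(62 + o)) - o = o² - o + o*(62 + o))
(2*2)*n(-5) = (2*2)*(-5*(61 + 2*(-5))) = 4*(-5*(61 - 10)) = 4*(-5*51) = 4*(-255) = -1020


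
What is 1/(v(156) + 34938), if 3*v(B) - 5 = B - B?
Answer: 3/104819 ≈ 2.8621e-5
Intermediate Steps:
v(B) = 5/3 (v(B) = 5/3 + (B - B)/3 = 5/3 + (1/3)*0 = 5/3 + 0 = 5/3)
1/(v(156) + 34938) = 1/(5/3 + 34938) = 1/(104819/3) = 3/104819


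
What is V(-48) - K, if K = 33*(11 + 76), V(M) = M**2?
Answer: -567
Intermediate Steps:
K = 2871 (K = 33*87 = 2871)
V(-48) - K = (-48)**2 - 1*2871 = 2304 - 2871 = -567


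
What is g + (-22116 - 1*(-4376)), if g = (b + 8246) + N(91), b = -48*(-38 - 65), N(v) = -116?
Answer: -4666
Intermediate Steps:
b = 4944 (b = -48*(-103) = 4944)
g = 13074 (g = (4944 + 8246) - 116 = 13190 - 116 = 13074)
g + (-22116 - 1*(-4376)) = 13074 + (-22116 - 1*(-4376)) = 13074 + (-22116 + 4376) = 13074 - 17740 = -4666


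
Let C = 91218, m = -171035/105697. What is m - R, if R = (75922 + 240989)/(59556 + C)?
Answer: -19761391019/5312119826 ≈ -3.7201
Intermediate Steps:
m = -171035/105697 (m = -171035*1/105697 = -171035/105697 ≈ -1.6182)
R = 105637/50258 (R = (75922 + 240989)/(59556 + 91218) = 316911/150774 = 316911*(1/150774) = 105637/50258 ≈ 2.1019)
m - R = -171035/105697 - 1*105637/50258 = -171035/105697 - 105637/50258 = -19761391019/5312119826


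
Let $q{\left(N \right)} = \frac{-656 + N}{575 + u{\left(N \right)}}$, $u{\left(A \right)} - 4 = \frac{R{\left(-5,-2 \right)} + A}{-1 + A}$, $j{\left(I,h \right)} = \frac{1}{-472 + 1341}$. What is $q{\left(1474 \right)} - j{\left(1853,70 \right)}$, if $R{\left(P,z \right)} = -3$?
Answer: $\frac{523107964}{371209861} \approx 1.4092$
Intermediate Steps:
$j{\left(I,h \right)} = \frac{1}{869}$
$u{\left(A \right)} = 4 + \frac{-3 + A}{-1 + A}$
$q{\left(N \right)} = \frac{-656 + N}{575 + \frac{-7 + 5 N}{-1 + N}}$
$q{\left(1474 \right)} - j{\left(1853,70 \right)} = \frac{\left(-1 + 1474\right) \left(-656 + 1474\right)}{-582 + 580 \cdot 1474} - \frac{1}{869} = \frac{1}{-582 + 854920} \cdot 1473 \cdot 818 - \frac{1}{869} = \frac{1}{854338} \cdot 1473 \cdot 818 - \frac{1}{869} = \frac{602457}{427169} - \frac{1}{869} = \frac{523107964}{371209861}$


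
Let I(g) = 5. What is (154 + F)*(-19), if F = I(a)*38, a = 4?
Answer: -6536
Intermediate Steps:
F = 190 (F = 5*38 = 190)
(154 + F)*(-19) = (154 + 190)*(-19) = 344*(-19) = -6536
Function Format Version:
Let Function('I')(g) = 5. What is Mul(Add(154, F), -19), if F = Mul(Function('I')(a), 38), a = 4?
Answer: -6536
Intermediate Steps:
F = 190 (F = Mul(5, 38) = 190)
Mul(Add(154, F), -19) = Mul(Add(154, 190), -19) = Mul(344, -19) = -6536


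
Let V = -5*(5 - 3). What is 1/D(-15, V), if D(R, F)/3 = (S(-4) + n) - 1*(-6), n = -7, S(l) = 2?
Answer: 1/3 ≈ 0.33333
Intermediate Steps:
V = -10 (V = -5*2 = -10)
D(R, F) = 3 (D(R, F) = 3*((2 - 7) - 1*(-6)) = 3*(-5 + 6) = 3*1 = 3)
1/D(-15, V) = 1/3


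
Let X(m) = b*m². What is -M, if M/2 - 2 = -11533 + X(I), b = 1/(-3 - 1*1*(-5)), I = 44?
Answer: 21126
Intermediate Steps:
b = ½ (b = 1/(-3 - 1*(-5)) = 1/(-3 + 5) = 1/2 = ½ ≈ 0.50000)
X(m) = m²/2
M = -21126 (M = 4 + 2*(-11533 + (½)*44²) = 4 + 2*(-11533 + (½)*1936) = 4 + 2*(-11533 + 968) = 4 + 2*(-10565) = 4 - 21130 = -21126)
-M = -1*(-21126) = 21126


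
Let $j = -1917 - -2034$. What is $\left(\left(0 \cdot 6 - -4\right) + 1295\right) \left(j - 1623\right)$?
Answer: $-1956294$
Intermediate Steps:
$j = 117$ ($j = -1917 + 2034 = 117$)
$\left(\left(0 \cdot 6 - -4\right) + 1295\right) \left(j - 1623\right) = \left(\left(0 \cdot 6 - -4\right) + 1295\right) \left(117 - 1623\right) = \left(\left(0 + \left(-4 + 8\right)\right) + 1295\right) \left(-1506\right) = \left(\left(0 + 4\right) + 1295\right) \left(-1506\right) = \left(4 + 1295\right) \left(-1506\right) = 1299 \left(-1506\right) = -1956294$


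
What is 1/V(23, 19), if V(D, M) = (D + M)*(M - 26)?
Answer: -1/294 ≈ -0.0034014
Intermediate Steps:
V(D, M) = (-26 + M)*(D + M) (V(D, M) = (D + M)*(-26 + M) = (-26 + M)*(D + M))
1/V(23, 19) = 1/(19² - 26*23 - 26*19 + 23*19) = 1/(361 - 598 - 494 + 437) = 1/(-294) = -1/294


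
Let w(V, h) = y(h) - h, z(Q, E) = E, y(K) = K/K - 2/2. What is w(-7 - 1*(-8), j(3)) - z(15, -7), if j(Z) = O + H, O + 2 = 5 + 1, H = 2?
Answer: 1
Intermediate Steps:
y(K) = 0 (y(K) = 1 - 2*1/2 = 1 - 1 = 0)
O = 4 (O = -2 + (5 + 1) = -2 + 6 = 4)
j(Z) = 6 (j(Z) = 4 + 2 = 6)
w(V, h) = -h (w(V, h) = 0 - h = -h)
w(-7 - 1*(-8), j(3)) - z(15, -7) = -1*6 - 1*(-7) = -6 + 7 = 1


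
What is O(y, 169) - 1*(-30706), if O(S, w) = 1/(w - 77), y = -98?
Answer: 2824953/92 ≈ 30706.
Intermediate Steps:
O(S, w) = 1/(-77 + w)
O(y, 169) - 1*(-30706) = 1/(-77 + 169) - 1*(-30706) = 1/92 + 30706 = 2824953/92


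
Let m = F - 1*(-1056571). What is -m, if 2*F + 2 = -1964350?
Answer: -74395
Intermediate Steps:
F = -982176 (F = -1 + (½)*(-1964350) = -1 - 982175 = -982176)
m = 74395 (m = -982176 - 1*(-1056571) = -982176 + 1056571 = 74395)
-m = -1*74395 = -74395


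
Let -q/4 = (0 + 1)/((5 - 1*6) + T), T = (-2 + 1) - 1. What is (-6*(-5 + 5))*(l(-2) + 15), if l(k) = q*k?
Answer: 0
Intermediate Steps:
T = -2 (T = -1 - 1 = -2)
q = 4/3 (q = -4*(0 + 1)/((5 - 1*6) - 2) = -4/((5 - 6) - 2) = -4/(-1 - 2) = -4/(-3) = -4*(-1)/3 = -4*(-⅓) = 4/3 ≈ 1.3333)
l(k) = 4*k/3
(-6*(-5 + 5))*(l(-2) + 15) = (-6*(-5 + 5))*((4/3)*(-2) + 15) = (-6*0)*(-8/3 + 15) = 0*(37/3) = 0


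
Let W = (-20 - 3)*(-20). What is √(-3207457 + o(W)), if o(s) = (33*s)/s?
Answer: 16*I*√12529 ≈ 1790.9*I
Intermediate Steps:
W = 460 (W = -23*(-20) = 460)
o(s) = 33
√(-3207457 + o(W)) = √(-3207457 + 33) = √(-3207424) = 16*I*√12529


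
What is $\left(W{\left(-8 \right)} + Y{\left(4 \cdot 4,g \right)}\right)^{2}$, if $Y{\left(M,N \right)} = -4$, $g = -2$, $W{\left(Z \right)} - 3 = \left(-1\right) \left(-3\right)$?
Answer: $4$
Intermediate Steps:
$W{\left(Z \right)} = 6$ ($W{\left(Z \right)} = 3 - -3 = 3 + 3 = 6$)
$\left(W{\left(-8 \right)} + Y{\left(4 \cdot 4,g \right)}\right)^{2} = \left(6 - 4\right)^{2} = 2^{2} = 4$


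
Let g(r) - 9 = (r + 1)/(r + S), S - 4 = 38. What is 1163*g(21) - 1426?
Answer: 595169/63 ≈ 9447.1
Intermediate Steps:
S = 42 (S = 4 + 38 = 42)
g(r) = 9 + (1 + r)/(42 + r) (g(r) = 9 + (r + 1)/(r + 42) = 9 + (1 + r)/(42 + r))
1163*g(21) - 1426 = 1163*((379 + 10*21)/(42 + 21)) - 1426 = 1163*((379 + 210)/63) - 1426 = 1163*((1/63)*589) - 1426 = 1163*(589/63) - 1426 = 685007/63 - 1426 = 595169/63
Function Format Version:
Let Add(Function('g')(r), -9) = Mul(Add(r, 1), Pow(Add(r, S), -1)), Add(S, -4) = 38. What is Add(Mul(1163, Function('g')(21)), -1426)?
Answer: Rational(595169, 63) ≈ 9447.1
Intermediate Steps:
S = 42 (S = Add(4, 38) = 42)
Function('g')(r) = Add(9, Mul(Pow(Add(42, r), -1), Add(1, r))) (Function('g')(r) = Add(9, Mul(Add(r, 1), Pow(Add(r, 42), -1))) = Add(9, Mul(Add(1, r), Pow(Add(42, r), -1))) = Add(9, Mul(Pow(Add(42, r), -1), Add(1, r))))
Add(Mul(1163, Function('g')(21)), -1426) = Add(Mul(1163, Mul(Pow(Add(42, 21), -1), Add(379, Mul(10, 21)))), -1426) = Add(Mul(1163, Mul(Pow(63, -1), Add(379, 210))), -1426) = Add(Mul(1163, Mul(Rational(1, 63), 589)), -1426) = Add(Mul(1163, Rational(589, 63)), -1426) = Add(Rational(685007, 63), -1426) = Rational(595169, 63)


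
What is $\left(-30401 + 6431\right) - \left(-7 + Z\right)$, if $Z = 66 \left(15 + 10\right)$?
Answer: $-25613$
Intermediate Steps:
$Z = 1650$ ($Z = 66 \cdot 25 = 1650$)
$\left(-30401 + 6431\right) - \left(-7 + Z\right) = \left(-30401 + 6431\right) + \left(\left(1 \cdot 38 - 31\right) - 1650\right) = -23970 + \left(\left(38 - 31\right) - 1650\right) = -23970 + \left(7 - 1650\right) = -23970 - 1643 = -25613$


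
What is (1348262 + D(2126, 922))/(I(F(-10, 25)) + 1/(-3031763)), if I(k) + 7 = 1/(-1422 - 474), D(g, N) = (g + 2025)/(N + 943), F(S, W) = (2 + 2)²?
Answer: -14453979316429664088/75048704443675 ≈ -1.9259e+5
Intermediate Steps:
F(S, W) = 16 (F(S, W) = 4² = 16)
D(g, N) = (2025 + g)/(943 + N)
I(k) = -13273/1896 (I(k) = -7 + 1/(-1422 - 474) = -7 + 1/(-1896) = -7 - 1/1896 = -13273/1896)
(1348262 + D(2126, 922))/(I(F(-10, 25)) + 1/(-3031763)) = (1348262 + (2025 + 2126)/(943 + 922))/(-13273/1896 + 1/(-3031763)) = (1348262 + 4151/1865)/(-13273/1896 - 1/3031763) = (1348262 + (1/1865)*4151)/(-40240592195/5748222648) = (1348262 + 4151/1865)*(-5748222648/40240592195) = (2514512781/1865)*(-5748222648/40240592195) = -14453979316429664088/75048704443675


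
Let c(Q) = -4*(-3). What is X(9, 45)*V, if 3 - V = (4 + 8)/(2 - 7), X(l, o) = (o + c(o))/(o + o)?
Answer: 171/50 ≈ 3.4200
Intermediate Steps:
c(Q) = 12
X(l, o) = (12 + o)/(2*o) (X(l, o) = (o + 12)/(o + o) = (12 + o)/((2*o)) = (12 + o)*(1/(2*o)) = (12 + o)/(2*o))
V = 27/5 (V = 3 - (4 + 8)/(2 - 7) = 3 - 12/(-5) = 3 - 12*(-1)/5 = 3 - 1*(-12/5) = 3 + 12/5 = 27/5 ≈ 5.4000)
X(9, 45)*V = ((½)*(12 + 45)/45)*(27/5) = ((½)*(1/45)*57)*(27/5) = (19/30)*(27/5) = 171/50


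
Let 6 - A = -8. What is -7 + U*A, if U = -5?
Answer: -77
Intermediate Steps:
A = 14 (A = 6 - 1*(-8) = 6 + 8 = 14)
-7 + U*A = -7 - 5*14 = -7 - 70 = -77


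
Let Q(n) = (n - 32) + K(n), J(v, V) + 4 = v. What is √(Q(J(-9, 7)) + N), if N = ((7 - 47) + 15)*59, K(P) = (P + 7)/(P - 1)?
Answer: I*√74459/7 ≈ 38.982*I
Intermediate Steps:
J(v, V) = -4 + v
K(P) = (7 + P)/(-1 + P)
N = -1475 (N = (-40 + 15)*59 = -25*59 = -1475)
Q(n) = -32 + n + (7 + n)/(-1 + n) (Q(n) = (n - 32) + (7 + n)/(-1 + n) = (-32 + n) + (7 + n)/(-1 + n) = -32 + n + (7 + n)/(-1 + n))
√(Q(J(-9, 7)) + N) = √((39 + (-4 - 9)² - 32*(-4 - 9))/(-1 + (-4 - 9)) - 1475) = √((39 + (-13)² - 32*(-13))/(-1 - 13) - 1475) = √((39 + 169 + 416)/(-14) - 1475) = √(-1/14*624 - 1475) = √(-312/7 - 1475) = √(-10637/7) = I*√74459/7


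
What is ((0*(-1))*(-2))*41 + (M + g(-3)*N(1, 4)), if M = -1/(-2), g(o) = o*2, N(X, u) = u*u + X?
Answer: -203/2 ≈ -101.50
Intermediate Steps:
N(X, u) = X + u² (N(X, u) = u² + X = X + u²)
g(o) = 2*o
M = ½ (M = -1*(-½) = ½ ≈ 0.50000)
((0*(-1))*(-2))*41 + (M + g(-3)*N(1, 4)) = ((0*(-1))*(-2))*41 + (½ + (2*(-3))*(1 + 4²)) = (0*(-2))*41 + (½ - 6*(1 + 16)) = 0*41 + (½ - 6*17) = 0 + (½ - 102) = 0 - 203/2 = -203/2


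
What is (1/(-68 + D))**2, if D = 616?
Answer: 1/300304 ≈ 3.3300e-6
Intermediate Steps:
(1/(-68 + D))**2 = (1/(-68 + 616))**2 = (1/548)**2 = 1/300304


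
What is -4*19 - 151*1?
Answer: -227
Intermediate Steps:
-4*19 - 151*1 = -76 - 151 = -227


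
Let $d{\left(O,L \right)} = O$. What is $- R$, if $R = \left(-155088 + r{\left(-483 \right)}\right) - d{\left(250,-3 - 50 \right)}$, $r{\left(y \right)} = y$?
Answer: $155821$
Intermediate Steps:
$R = -155821$ ($R = \left(-155088 - 483\right) - 250 = -155571 - 250 = -155821$)
$- R = \left(-1\right) \left(-155821\right) = 155821$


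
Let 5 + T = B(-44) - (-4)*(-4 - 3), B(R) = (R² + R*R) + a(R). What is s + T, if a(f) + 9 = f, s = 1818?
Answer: 5604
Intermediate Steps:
a(f) = -9 + f
B(R) = -9 + R + 2*R² (B(R) = (R² + R*R) + (-9 + R) = (R² + R²) + (-9 + R) = 2*R² + (-9 + R) = -9 + R + 2*R²)
T = 3786 (T = -5 + ((-9 - 44 + 2*(-44)²) - (-4)*(-4 - 3)) = -5 + ((-9 - 44 + 2*1936) - (-4)*(-7)) = -5 + ((-9 - 44 + 3872) - 1*28) = -5 + (3819 - 28) = -5 + 3791 = 3786)
s + T = 1818 + 3786 = 5604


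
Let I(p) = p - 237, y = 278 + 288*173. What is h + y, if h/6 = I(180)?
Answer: 49760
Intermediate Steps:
y = 50102 (y = 278 + 49824 = 50102)
I(p) = -237 + p
h = -342 (h = 6*(-237 + 180) = 6*(-57) = -342)
h + y = -342 + 50102 = 49760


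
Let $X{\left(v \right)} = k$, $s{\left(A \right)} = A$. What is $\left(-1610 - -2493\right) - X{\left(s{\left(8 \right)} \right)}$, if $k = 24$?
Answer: $859$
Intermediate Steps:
$X{\left(v \right)} = 24$
$\left(-1610 - -2493\right) - X{\left(s{\left(8 \right)} \right)} = \left(-1610 - -2493\right) - 24 = \left(-1610 + 2493\right) - 24 = 883 - 24 = 859$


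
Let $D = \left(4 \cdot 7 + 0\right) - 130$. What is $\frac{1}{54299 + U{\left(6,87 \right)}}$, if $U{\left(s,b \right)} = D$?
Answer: $\frac{1}{54197} \approx 1.8451 \cdot 10^{-5}$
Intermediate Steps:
$D = -102$ ($D = \left(28 + 0\right) - 130 = 28 - 130 = -102$)
$U{\left(s,b \right)} = -102$
$\frac{1}{54299 + U{\left(6,87 \right)}} = \frac{1}{54299 - 102} = \frac{1}{54197}$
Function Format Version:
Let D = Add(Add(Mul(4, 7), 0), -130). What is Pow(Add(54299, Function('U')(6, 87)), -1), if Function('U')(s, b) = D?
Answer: Rational(1, 54197) ≈ 1.8451e-5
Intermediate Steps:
D = -102 (D = Add(Add(28, 0), -130) = Add(28, -130) = -102)
Function('U')(s, b) = -102
Pow(Add(54299, Function('U')(6, 87)), -1) = Pow(Add(54299, -102), -1) = Pow(54197, -1) = Rational(1, 54197)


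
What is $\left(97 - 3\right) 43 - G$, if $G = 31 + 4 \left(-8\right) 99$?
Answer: $7179$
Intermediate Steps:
$G = -3137$ ($G = 31 - 3168 = -3137$)
$\left(97 - 3\right) 43 - G = \left(97 - 3\right) 43 - -3137 = 94 \cdot 43 + 3137 = 4042 + 3137 = 7179$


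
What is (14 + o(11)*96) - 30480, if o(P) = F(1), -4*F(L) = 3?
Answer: -30538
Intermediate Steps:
F(L) = -¾ (F(L) = -¼*3 = -¾)
o(P) = -¾
(14 + o(11)*96) - 30480 = (14 - ¾*96) - 30480 = (14 - 72) - 30480 = -58 - 30480 = -30538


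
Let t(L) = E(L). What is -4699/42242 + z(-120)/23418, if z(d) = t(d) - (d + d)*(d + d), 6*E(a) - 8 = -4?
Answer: -3814728331/1483834734 ≈ -2.5709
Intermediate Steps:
E(a) = ⅔ (E(a) = 4/3 + (⅙)*(-4) = 4/3 - ⅔ = ⅔)
t(L) = ⅔
z(d) = ⅔ - 4*d² (z(d) = ⅔ - (d + d)*(d + d) = ⅔ - 2*d*2*d = ⅔ - 4*d²)
-4699/42242 + z(-120)/23418 = -4699/42242 + (⅔ - 4*(-120)²)/23418 = -4699*1/42242 + (⅔ - 4*14400)*(1/23418) = -4699/42242 + (⅔ - 57600)*(1/23418) = -4699/42242 - 172798/3*1/23418 = -4699/42242 - 86399/35127 = -3814728331/1483834734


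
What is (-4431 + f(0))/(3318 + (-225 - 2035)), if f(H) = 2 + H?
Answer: -4429/1058 ≈ -4.1862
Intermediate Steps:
(-4431 + f(0))/(3318 + (-225 - 2035)) = (-4431 + (2 + 0))/(3318 + (-225 - 2035)) = (-4431 + 2)/(3318 - 2260) = -4429/1058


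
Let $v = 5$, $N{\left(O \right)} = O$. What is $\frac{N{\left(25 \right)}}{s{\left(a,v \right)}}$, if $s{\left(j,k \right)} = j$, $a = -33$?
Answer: $- \frac{25}{33} \approx -0.75758$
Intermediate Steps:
$\frac{N{\left(25 \right)}}{s{\left(a,v \right)}} = \frac{25}{-33} = 25 \left(- \frac{1}{33}\right) = - \frac{25}{33}$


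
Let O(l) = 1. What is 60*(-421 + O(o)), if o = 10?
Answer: -25200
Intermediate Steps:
60*(-421 + O(o)) = 60*(-421 + 1) = 60*(-420) = -25200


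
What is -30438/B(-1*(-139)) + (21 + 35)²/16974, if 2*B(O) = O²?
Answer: -486359284/163977327 ≈ -2.9660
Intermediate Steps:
B(O) = O²/2
-30438/B(-1*(-139)) + (21 + 35)²/16974 = -30438/((-1*(-139))²/2) + (21 + 35)²/16974 = -30438/((½)*139²) + 56²*(1/16974) = -30438/((½)*19321) + 3136*(1/16974) = -30438/19321/2 + 1568/8487 = -30438*2/19321 + 1568/8487 = -60876/19321 + 1568/8487 = -486359284/163977327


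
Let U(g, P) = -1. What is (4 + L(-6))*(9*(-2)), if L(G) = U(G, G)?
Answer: -54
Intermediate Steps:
L(G) = -1
(4 + L(-6))*(9*(-2)) = (4 - 1)*(9*(-2)) = 3*(-18) = -54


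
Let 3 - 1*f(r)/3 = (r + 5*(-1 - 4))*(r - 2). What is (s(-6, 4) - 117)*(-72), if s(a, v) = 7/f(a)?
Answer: 294864/35 ≈ 8424.7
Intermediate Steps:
f(r) = 9 - 3*(-25 + r)*(-2 + r) (f(r) = 9 - 3*(r + 5*(-1 - 4))*(r - 2) = 9 - 3*(r + 5*(-5))*(-2 + r) = 9 - 3*(r - 25)*(-2 + r) = 9 - 3*(-25 + r)*(-2 + r))
s(a, v) = 7/(-141 - 3*a² + 81*a)
(s(-6, 4) - 117)*(-72) = (-7/(141 - 81*(-6) + 3*(-6)²) - 117)*(-72) = (-7/(141 + 486 + 3*36) - 117)*(-72) = (-7/(141 + 486 + 108) - 117)*(-72) = (-7/735 - 117)*(-72) = (-7*1/735 - 117)*(-72) = (-1/105 - 117)*(-72) = -12286/105*(-72) = 294864/35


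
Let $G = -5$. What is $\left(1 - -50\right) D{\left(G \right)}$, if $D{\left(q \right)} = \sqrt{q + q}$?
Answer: $51 i \sqrt{10} \approx 161.28 i$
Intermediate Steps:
$D{\left(q \right)} = \sqrt{2} \sqrt{q}$ ($D{\left(q \right)} = \sqrt{2 q} = \sqrt{2} \sqrt{q}$)
$\left(1 - -50\right) D{\left(G \right)} = \left(1 - -50\right) \sqrt{2} \sqrt{-5} = \left(1 + 50\right) \sqrt{2} i \sqrt{5} = 51 i \sqrt{10}$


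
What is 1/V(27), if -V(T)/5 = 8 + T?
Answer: -1/175 ≈ -0.0057143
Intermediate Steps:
V(T) = -40 - 5*T (V(T) = -5*(8 + T) = -40 - 5*T)
1/V(27) = 1/(-40 - 5*27) = 1/(-40 - 135) = 1/(-175) = -1/175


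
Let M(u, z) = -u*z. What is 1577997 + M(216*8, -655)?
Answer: 2709837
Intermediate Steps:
M(u, z) = -u*z
1577997 + M(216*8, -655) = 1577997 - 1*216*8*(-655) = 1577997 - 1*1728*(-655) = 1577997 + 1131840 = 2709837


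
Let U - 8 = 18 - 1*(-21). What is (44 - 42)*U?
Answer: 94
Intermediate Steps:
U = 47 (U = 8 + (18 - 1*(-21)) = 8 + (18 + 21) = 8 + 39 = 47)
(44 - 42)*U = (44 - 42)*47 = 2*47 = 94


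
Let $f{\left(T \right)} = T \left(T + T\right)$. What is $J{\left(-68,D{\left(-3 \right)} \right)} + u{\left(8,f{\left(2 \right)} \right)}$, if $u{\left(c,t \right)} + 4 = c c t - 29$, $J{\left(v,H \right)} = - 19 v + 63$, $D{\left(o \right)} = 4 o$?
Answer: $1834$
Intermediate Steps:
$J{\left(v,H \right)} = 63 - 19 v$
$f{\left(T \right)} = 2 T^{2}$ ($f{\left(T \right)} = T 2 T = 2 T^{2}$)
$u{\left(c,t \right)} = -33 + t c^{2}$ ($u{\left(c,t \right)} = -4 + \left(c c t - 29\right) = -4 + \left(c^{2} t - 29\right) = -4 + \left(t c^{2} - 29\right) = -4 + \left(-29 + t c^{2}\right) = -33 + t c^{2}$)
$J{\left(-68,D{\left(-3 \right)} \right)} + u{\left(8,f{\left(2 \right)} \right)} = \left(63 - -1292\right) - \left(33 - 2 \cdot 2^{2} \cdot 8^{2}\right) = \left(63 + 1292\right) - \left(33 - 2 \cdot 4 \cdot 64\right) = 1355 + \left(-33 + 8 \cdot 64\right) = 1355 + \left(-33 + 512\right) = 1355 + 479 = 1834$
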